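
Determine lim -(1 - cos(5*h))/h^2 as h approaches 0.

-25/2

Substitution gives 0/0.
Use (1 − cos u)/u² → 1/2 with u = 5h: the limit is 5²/(2·(-1)) = -25/2.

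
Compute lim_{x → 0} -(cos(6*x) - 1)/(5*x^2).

Direct substitution gives 0/0.
Apply L'Hôpital: lim (-6*sin(6*x))/(-10*x), still 0/0.
After 2 applications of L'Hôpital's rule the quotient is (-36*cos(6*x))/(-10); substituting x = 0 gives 18/5.

18/5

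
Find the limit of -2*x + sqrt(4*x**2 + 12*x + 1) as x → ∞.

3

An ∞ − ∞ form. Rationalising with the conjugate, the difference becomes (12x + 1) / (√(4*x^2 + 12*x + 1) + 2x).
For large x the denominator behaves like 2·2x, so the quotient tends to 12/4 = 3.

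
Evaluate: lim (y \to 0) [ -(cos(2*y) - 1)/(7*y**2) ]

Direct substitution gives 0/0.
Apply L'Hôpital: lim (-2*sin(2*y))/(-14*y), still 0/0.
After 2 applications of L'Hôpital's rule the quotient is (-4*cos(2*y))/(-14); substituting y = 0 gives 2/7.

2/7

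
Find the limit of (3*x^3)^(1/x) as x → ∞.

Base → ∞ and exponent → 0: an ∞^0 form.
Take logs: (1/x)·ln(3·x^3) = (ln 3 + 3·ln x)/x → 0.
So the limit is e^0 = 1.

1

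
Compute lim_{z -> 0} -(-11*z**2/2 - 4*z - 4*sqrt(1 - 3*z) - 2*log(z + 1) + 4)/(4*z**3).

-73/48

Substitution gives 0/0 (the numerator vanishes to order 3).
Expand each term to order z^3: the coefficient of z^3 in -4·√(1 - 3z) is 27/4 and in -2·ln(1 + z) is -2/3.
Lower-order terms cancel with the polynomial part, so the numerator is (73/12)·z^3 + o(z^3), and the limit is (73/12)/(-4) = -73/48.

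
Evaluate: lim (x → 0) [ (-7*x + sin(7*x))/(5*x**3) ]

Direct substitution gives 0/0.
Apply L'Hôpital: lim (7*cos(7*x) - 7)/(15*x^2), still 0/0.
Apply L'Hôpital: lim (-49*sin(7*x))/(30*x), still 0/0.
After 3 applications of L'Hôpital's rule the quotient is (-343*cos(7*x))/(30); substituting x = 0 gives -343/30.

-343/30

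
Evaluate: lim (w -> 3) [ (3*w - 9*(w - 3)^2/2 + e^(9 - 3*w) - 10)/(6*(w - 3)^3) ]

Direct substitution gives 0/0.
Apply L'Hôpital: lim (-9*w - 3*e^(9 - 3*w) + 30)/(18*(w - 3)^2), still 0/0.
Apply L'Hôpital: lim (9*e^(9 - 3*w) - 9)/(36*w - 108), still 0/0.
After 3 applications of L'Hôpital's rule the quotient is (-27*e^(9 - 3*w))/(36); substituting w = 3 gives -3/4.

-3/4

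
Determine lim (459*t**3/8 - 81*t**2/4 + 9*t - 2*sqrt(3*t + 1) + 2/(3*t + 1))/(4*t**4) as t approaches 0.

Substitution gives 0/0 (the numerator vanishes to order 4).
Expand each term to order t^4: the coefficient of t^4 in 2·1/(1 + 3t) is 162 and in -2·√(1 + 3t) is 405/64.
Lower-order terms cancel with the polynomial part, so the numerator is (10773/64)·t^4 + o(t^4), and the limit is (10773/64)/(4) = 10773/256.

10773/256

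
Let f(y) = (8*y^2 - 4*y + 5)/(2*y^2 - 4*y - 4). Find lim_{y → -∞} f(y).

Numerator and denominator both have degree 2.
Dividing every term by y^2, all lower-order terms vanish and the limit is the ratio of leading coefficients, 8/(2) = 4.

4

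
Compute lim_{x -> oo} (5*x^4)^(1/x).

1

Base → ∞ and exponent → 0: an ∞^0 form.
Take logs: (1/x)·ln(5·x^4) = (ln 5 + 4·ln x)/x → 0.
So the limit is e^0 = 1.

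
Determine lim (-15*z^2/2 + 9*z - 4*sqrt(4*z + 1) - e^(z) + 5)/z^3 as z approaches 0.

-97/6

Substitution gives 0/0 (the numerator vanishes to order 3).
Expand each term to order z^3: the coefficient of z^3 in −e^(z) is -1/6 and in -4·√(1 + 4z) is -16.
Lower-order terms cancel with the polynomial part, so the numerator is (-97/6)·z^3 + o(z^3), and the limit is (-97/6)/(1) = -97/6.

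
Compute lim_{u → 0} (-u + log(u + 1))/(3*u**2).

-1/6

Direct substitution gives 0/0.
Apply L'Hôpital: lim (-1 + 1/(u + 1))/(6*u), still 0/0.
After 2 applications of L'Hôpital's rule the quotient is (-1/(u + 1)^2)/(6); substituting u = 0 gives -1/6.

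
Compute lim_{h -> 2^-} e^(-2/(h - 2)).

As h → 2⁻, -2/(h - 2) → +∞, so e^(-2/(h - 2)) → ∞.

∞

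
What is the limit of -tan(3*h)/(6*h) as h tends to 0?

-1/2

Substitution gives 0/0.
Since tan(u)/u → 1 as u → 0, tan(3h)/(3h) → 1 and the limit is 3/(-6) = -1/2.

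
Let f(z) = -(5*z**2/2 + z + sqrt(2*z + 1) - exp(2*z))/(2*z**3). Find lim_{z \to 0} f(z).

5/12

Substitution gives 0/0 (the numerator vanishes to order 3).
Expand each term to order z^3: the coefficient of z^3 in √(1 + 2z) is 1/2 and in −e^(2z) is -4/3.
Lower-order terms cancel with the polynomial part, so the numerator is (-5/6)·z^3 + o(z^3), and the limit is (-5/6)/(-2) = 5/12.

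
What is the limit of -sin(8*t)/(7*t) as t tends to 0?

-8/7

Substitution gives 0/0.
Write it as (8/(-7))·sin(8t)/(8t); since sin(u)/u → 1, the limit is -8/7.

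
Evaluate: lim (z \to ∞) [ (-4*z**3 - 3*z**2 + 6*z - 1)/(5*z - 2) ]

The numerator has higher degree (3 > 1); the quotient behaves like (-4/(5))·z^2 for large |z|.
As z → +∞ this diverges to -∞.

-∞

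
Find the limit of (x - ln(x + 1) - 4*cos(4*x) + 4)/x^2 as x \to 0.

Substitution gives 0/0 (the numerator vanishes to order 2).
Expand each term to order x^2: the coefficient of x^2 in −ln(1 + x) is 1/2 and in -4·cos(4x) is 32.
Lower-order terms cancel with the polynomial part, so the numerator is (65/2)·x^2 + o(x^2), and the limit is (65/2)/(1) = 65/2.

65/2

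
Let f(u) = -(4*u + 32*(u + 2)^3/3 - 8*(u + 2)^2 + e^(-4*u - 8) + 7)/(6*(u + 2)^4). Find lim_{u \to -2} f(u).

Direct substitution gives 0/0.
Apply L'Hôpital: lim (-16*u + 32*(u + 2)^2 - 4*e^(-4*u - 8) - 28)/(-24*(u + 2)^3), still 0/0.
Apply L'Hôpital: lim (64*u + 16*e^(-4*u - 8) + 112)/(-72*(u + 2)^2), still 0/0.
Apply L'Hôpital: lim (64 - 64*e^(-4*u - 8))/(-144*u - 288), still 0/0.
After 4 applications of L'Hôpital's rule the quotient is (256*e^(-4*u - 8))/(-144); substituting u = -2 gives -16/9.

-16/9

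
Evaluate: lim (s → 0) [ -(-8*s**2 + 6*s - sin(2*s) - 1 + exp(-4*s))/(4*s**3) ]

Substitution gives 0/0; apply L'Hôpital's rule 3 times.
After differentiating numerator and denominator 3 times the quotient is (8*cos(2*s) - 64*e^(-4*s))/(-24); at s = 0 this is 7/3.

7/3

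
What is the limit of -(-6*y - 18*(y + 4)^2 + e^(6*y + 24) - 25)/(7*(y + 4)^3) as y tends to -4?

Direct substitution gives 0/0.
Apply L'Hôpital: lim (-36*y + 6*e^(6*y + 24) - 150)/(-21*(y + 4)^2), still 0/0.
Apply L'Hôpital: lim (36*e^(6*y + 24) - 36)/(-42*y - 168), still 0/0.
After 3 applications of L'Hôpital's rule the quotient is (216*e^(6*y + 24))/(-42); substituting y = -4 gives -36/7.

-36/7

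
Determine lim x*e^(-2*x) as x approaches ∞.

Write as x^1/e^{2x}, an ∞/∞ form.
Exponential growth dominates any polynomial, so repeated L'Hôpital (or the standard result) gives 0.

0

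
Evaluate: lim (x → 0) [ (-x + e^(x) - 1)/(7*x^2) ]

Direct substitution gives 0/0.
Apply L'Hôpital: lim (e^(x) - 1)/(14*x), still 0/0.
After 2 applications of L'Hôpital's rule the quotient is (e^(x))/(14); substituting x = 0 gives 1/14.

1/14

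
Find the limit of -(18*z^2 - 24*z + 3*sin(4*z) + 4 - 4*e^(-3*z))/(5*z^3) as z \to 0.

Substitution gives 0/0; apply L'Hôpital's rule 3 times.
After differentiating numerator and denominator 3 times the quotient is (-192*cos(4*z) + 108*e^(-3*z))/(-30); at z = 0 this is 14/5.

14/5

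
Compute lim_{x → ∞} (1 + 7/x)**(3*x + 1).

e^(21)

The base → 1 and the exponent → ∞: a 1^∞ form.
Take logarithms: (3x + 1)·ln(1 + 7/x). Since ln(1+u) ~ u for small u, this behaves like (3x)·(7/x) → 21.
So the limit is e^(21).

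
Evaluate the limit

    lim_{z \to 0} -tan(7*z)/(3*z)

-7/3

Substitution gives 0/0.
Since tan(u)/u → 1 as u → 0, tan(7z)/(7z) → 1 and the limit is 7/(-3) = -7/3.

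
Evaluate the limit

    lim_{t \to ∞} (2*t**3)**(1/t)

Base → ∞ and exponent → 0: an ∞^0 form.
Take logs: (1/t)·ln(2·t^3) = (ln 2 + 3·ln t)/t → 0.
So the limit is e^0 = 1.

1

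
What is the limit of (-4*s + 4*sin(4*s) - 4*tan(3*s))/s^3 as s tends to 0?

-236/3

Substitution gives 0/0; apply L'Hôpital's rule 3 times.
After differentiating numerator and denominator 3 times the quotient is (-256*cos(4*s) - 648*tan(3*s)^4 - 864*tan(3*s)^2 - 216)/(6); at s = 0 this is -236/3.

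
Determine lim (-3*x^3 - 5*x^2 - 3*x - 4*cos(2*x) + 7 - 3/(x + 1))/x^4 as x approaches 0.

-17/3

Substitution gives 0/0; apply L'Hôpital's rule 4 times.
After differentiating numerator and denominator 4 times the quotient is (-64*cos(2*x) - 72/(x + 1)^5)/(24); at x = 0 this is -17/3.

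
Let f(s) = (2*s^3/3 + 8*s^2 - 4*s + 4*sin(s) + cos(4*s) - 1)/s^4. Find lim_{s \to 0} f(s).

32/3

Substitution gives 0/0 (the numerator vanishes to order 4).
Expand each term to order s^4: the coefficient of s^4 in 4·sin(s) is 0 and in cos(4s) is 32/3.
Lower-order terms cancel with the polynomial part, so the numerator is (32/3)·s^4 + o(s^4), and the limit is (32/3)/(1) = 32/3.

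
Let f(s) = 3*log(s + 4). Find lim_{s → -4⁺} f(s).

As s → -4⁺, s + 4 → 0⁺ and ln(s + 4) → −∞.
Multiplying by 3 gives -∞.

-∞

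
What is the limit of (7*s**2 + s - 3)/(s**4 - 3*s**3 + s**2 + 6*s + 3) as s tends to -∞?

The denominator has degree 4 and the numerator degree 2. Dividing numerator and denominator by s^4 sends every term to 0 except the leading denominator term, so the limit is 0.

0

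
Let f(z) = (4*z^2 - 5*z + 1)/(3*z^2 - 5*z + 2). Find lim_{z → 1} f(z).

Direct substitution gives 0/0, so factor. Both numerator and denominator have (z - 1) as a factor.
After cancelling, the expression reduces to (4*z - 1)/(3*z - 2).
Substituting z = 1 gives 3.

3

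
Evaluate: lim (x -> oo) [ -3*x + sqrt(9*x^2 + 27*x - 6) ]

This has the form ∞ − ∞. Multiply and divide by the conjugate √(9*x^2 + 27*x - 6) + 3x.
That gives (27x - 6) / (√(9*x^2 + 27*x - 6) + 3x).
Divide numerator and denominator by x: the limit is 27/(2·3) = 9/2.

9/2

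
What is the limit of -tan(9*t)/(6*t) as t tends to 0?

-3/2

Substitution gives 0/0.
Since tan(u)/u → 1 as u → 0, tan(9t)/(9t) → 1 and the limit is 9/(-6) = -3/2.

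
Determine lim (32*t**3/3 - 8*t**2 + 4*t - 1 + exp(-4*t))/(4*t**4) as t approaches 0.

8/3

Direct substitution gives 0/0.
Apply L'Hôpital: lim (32*t^2 - 16*t + 4 - 4*e^(-4*t))/(16*t^3), still 0/0.
Apply L'Hôpital: lim (64*t - 16 + 16*e^(-4*t))/(48*t^2), still 0/0.
Apply L'Hôpital: lim (64 - 64*e^(-4*t))/(96*t), still 0/0.
After 4 applications of L'Hôpital's rule the quotient is (256*e^(-4*t))/(96); substituting t = 0 gives 8/3.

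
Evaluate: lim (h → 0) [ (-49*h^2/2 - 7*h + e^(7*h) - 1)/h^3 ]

Direct substitution gives 0/0.
Apply L'Hôpital: lim (-49*h + 7*e^(7*h) - 7)/(3*h^2), still 0/0.
Apply L'Hôpital: lim (49*e^(7*h) - 49)/(6*h), still 0/0.
After 3 applications of L'Hôpital's rule the quotient is (343*e^(7*h))/(6); substituting h = 0 gives 343/6.

343/6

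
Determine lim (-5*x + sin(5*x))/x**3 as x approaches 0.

-125/6

Direct substitution gives 0/0.
Apply L'Hôpital: lim (5*cos(5*x) - 5)/(3*x^2), still 0/0.
Apply L'Hôpital: lim (-25*sin(5*x))/(6*x), still 0/0.
After 3 applications of L'Hôpital's rule the quotient is (-125*cos(5*x))/(6); substituting x = 0 gives -125/6.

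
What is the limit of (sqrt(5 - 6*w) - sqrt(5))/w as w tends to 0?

A 0/0 form; rationalise with √(5 - 6w) + √5. This collapses the numerator to -6w, leaving -6/(√(5 - 6w) + √5) → -6/(2√5) = -3*√(5)/5.

-3*√(5)/5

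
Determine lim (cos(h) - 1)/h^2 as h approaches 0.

Direct substitution gives 0/0.
Apply L'Hôpital: lim (-sin(h))/(2*h), still 0/0.
After 2 applications of L'Hôpital's rule the quotient is (-cos(h))/(2); substituting h = 0 gives -1/2.

-1/2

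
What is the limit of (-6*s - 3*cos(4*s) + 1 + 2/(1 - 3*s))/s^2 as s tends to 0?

42

Substitution gives 0/0 (the numerator vanishes to order 2).
Expand each term to order s^2: the coefficient of s^2 in 2·1/(1 - 3s) is 18 and in -3·cos(4s) is 24.
Lower-order terms cancel with the polynomial part, so the numerator is (42)·s^2 + o(s^2), and the limit is (42)/(1) = 42.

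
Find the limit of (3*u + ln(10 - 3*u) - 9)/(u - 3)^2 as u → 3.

-9/2

Direct substitution gives 0/0.
Apply L'Hôpital: lim (3 - 3/(10 - 3*u))/(2*u - 6), still 0/0.
After 2 applications of L'Hôpital's rule the quotient is (-9/(10 - 3*u)^2)/(2); substituting u = 3 gives -9/2.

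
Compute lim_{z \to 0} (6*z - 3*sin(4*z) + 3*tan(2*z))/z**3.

40

Substitution gives 0/0; apply L'Hôpital's rule 3 times.
After differentiating numerator and denominator 3 times the quotient is (192*cos(4*z) + 144*tan(2*z)^4 + 192*tan(2*z)^2 + 48)/(6); at z = 0 this is 40.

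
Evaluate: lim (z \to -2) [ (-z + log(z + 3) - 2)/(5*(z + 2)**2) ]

Direct substitution gives 0/0.
Apply L'Hôpital: lim (-1 + 1/(z + 3))/(10*z + 20), still 0/0.
After 2 applications of L'Hôpital's rule the quotient is (-1/(z + 3)^2)/(10); substituting z = -2 gives -1/10.

-1/10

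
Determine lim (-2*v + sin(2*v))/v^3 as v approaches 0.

Direct substitution gives 0/0.
Apply L'Hôpital: lim (2*cos(2*v) - 2)/(3*v^2), still 0/0.
Apply L'Hôpital: lim (-4*sin(2*v))/(6*v), still 0/0.
After 3 applications of L'Hôpital's rule the quotient is (-8*cos(2*v))/(6); substituting v = 0 gives -4/3.

-4/3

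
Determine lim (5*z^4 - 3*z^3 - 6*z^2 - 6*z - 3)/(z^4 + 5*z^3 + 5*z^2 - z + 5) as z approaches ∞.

Numerator and denominator both have degree 4.
Dividing every term by z^4, all lower-order terms vanish and the limit is the ratio of leading coefficients, 5/(1) = 5.

5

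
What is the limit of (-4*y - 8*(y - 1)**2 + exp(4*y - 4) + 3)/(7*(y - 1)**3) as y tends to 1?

Direct substitution gives 0/0.
Apply L'Hôpital: lim (-16*y + 4*e^(4*y - 4) + 12)/(21*(y - 1)^2), still 0/0.
Apply L'Hôpital: lim (16*e^(4*y - 4) - 16)/(42*y - 42), still 0/0.
After 3 applications of L'Hôpital's rule the quotient is (64*e^(4*y - 4))/(42); substituting y = 1 gives 32/21.

32/21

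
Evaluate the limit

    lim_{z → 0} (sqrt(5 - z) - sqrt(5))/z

Substitution gives 0/0. Multiply numerator and denominator by the conjugate √(5 - z) + √5.
The numerator becomes (5 - z) − 5 = -z, so the expression simplifies to -1/(√(5 - z) + √5).
Letting z → 0 gives -1/(2√5) = -√(5)/10.

-√(5)/10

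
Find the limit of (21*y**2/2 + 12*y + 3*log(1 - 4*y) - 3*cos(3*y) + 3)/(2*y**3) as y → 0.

Substitution gives 0/0 (the numerator vanishes to order 3).
Expand each term to order y^3: the coefficient of y^3 in 3·ln(1 - 4y) is -64 and in -3·cos(3y) is 0.
Lower-order terms cancel with the polynomial part, so the numerator is (-64)·y^3 + o(y^3), and the limit is (-64)/(2) = -32.

-32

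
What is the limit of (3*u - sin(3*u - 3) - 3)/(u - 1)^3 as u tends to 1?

Direct substitution gives 0/0.
Apply L'Hôpital: lim (3 - 3*cos(3*u - 3))/(3*(u - 1)^2), still 0/0.
Apply L'Hôpital: lim (9*sin(3*u - 3))/(6*u - 6), still 0/0.
After 3 applications of L'Hôpital's rule the quotient is (27*cos(3*u - 3))/(6); substituting u = 1 gives 9/2.

9/2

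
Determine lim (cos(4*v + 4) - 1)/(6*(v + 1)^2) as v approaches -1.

Direct substitution gives 0/0.
Apply L'Hôpital: lim (-4*sin(4*v + 4))/(12*v + 12), still 0/0.
After 2 applications of L'Hôpital's rule the quotient is (-16*cos(4*v + 4))/(12); substituting v = -1 gives -4/3.

-4/3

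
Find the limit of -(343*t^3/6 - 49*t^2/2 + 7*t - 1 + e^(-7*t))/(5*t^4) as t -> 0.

-2401/120

Direct substitution gives 0/0.
Apply L'Hôpital: lim (343*t^2/2 - 49*t + 7 - 7*e^(-7*t))/(-20*t^3), still 0/0.
Apply L'Hôpital: lim (343*t - 49 + 49*e^(-7*t))/(-60*t^2), still 0/0.
Apply L'Hôpital: lim (343 - 343*e^(-7*t))/(-120*t), still 0/0.
After 4 applications of L'Hôpital's rule the quotient is (2401*e^(-7*t))/(-120); substituting t = 0 gives -2401/120.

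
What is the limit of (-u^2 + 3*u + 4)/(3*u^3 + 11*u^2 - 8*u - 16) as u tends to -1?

-5/21

Since u = -1 makes numerator and denominator zero, (u + 1) divides both.
Cancelling it gives (4 - u)/(3*u^2 + 8*u - 16); now plug in u = -1 to get -5/21.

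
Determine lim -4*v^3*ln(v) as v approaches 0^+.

0

This is a 0·(−∞) form. Rewrite as -4·ln(v) / v^(−3) and apply L'Hôpital:
the derivative quotient is -4·(1/v) / (−3·v^(−4)) = (4/3)·v^3 → 0.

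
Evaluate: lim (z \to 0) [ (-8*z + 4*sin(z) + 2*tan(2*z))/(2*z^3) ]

Substitution gives 0/0 (the numerator vanishes to order 3).
Expand each term to order z^3: the coefficient of z^3 in 4·sin(z) is -2/3 and in 2·tan(2z) is 16/3.
Lower-order terms cancel with the polynomial part, so the numerator is (14/3)·z^3 + o(z^3), and the limit is (14/3)/(2) = 7/3.

7/3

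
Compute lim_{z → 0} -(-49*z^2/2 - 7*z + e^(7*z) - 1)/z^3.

Direct substitution gives 0/0.
Apply L'Hôpital: lim (-49*z + 7*e^(7*z) - 7)/(-3*z^2), still 0/0.
Apply L'Hôpital: lim (49*e^(7*z) - 49)/(-6*z), still 0/0.
After 3 applications of L'Hôpital's rule the quotient is (343*e^(7*z))/(-6); substituting z = 0 gives -343/6.

-343/6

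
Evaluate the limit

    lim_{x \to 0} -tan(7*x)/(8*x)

Substitution gives 0/0.
Since tan(u)/u → 1 as u → 0, tan(7x)/(7x) → 1 and the limit is 7/(-8) = -7/8.

-7/8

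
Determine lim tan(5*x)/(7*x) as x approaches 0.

5/7

Substitution gives 0/0.
Since tan(u)/u → 1 as u → 0, tan(5x)/(5x) → 1 and the limit is 5/7.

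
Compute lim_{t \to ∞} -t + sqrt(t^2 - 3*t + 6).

This has the form ∞ − ∞. Multiply and divide by the conjugate √(t^2 - 3*t + 6) + t.
That gives (-3t + 6) / (√(t^2 - 3*t + 6) + t).
Divide numerator and denominator by t: the limit is -3/(2·1) = -3/2.

-3/2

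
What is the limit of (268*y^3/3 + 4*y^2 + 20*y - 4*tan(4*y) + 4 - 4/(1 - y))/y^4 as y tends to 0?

-4

Substitution gives 0/0 (the numerator vanishes to order 4).
Expand each term to order y^4: the coefficient of y^4 in -4·1/(1 - y) is -4 and in -4·tan(4y) is 0.
Lower-order terms cancel with the polynomial part, so the numerator is (-4)·y^4 + o(y^4), and the limit is (-4)/(1) = -4.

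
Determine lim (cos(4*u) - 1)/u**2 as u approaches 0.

Direct substitution gives 0/0.
Apply L'Hôpital: lim (-4*sin(4*u))/(2*u), still 0/0.
After 2 applications of L'Hôpital's rule the quotient is (-16*cos(4*u))/(2); substituting u = 0 gives -8.

-8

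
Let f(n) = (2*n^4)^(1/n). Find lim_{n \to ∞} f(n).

1

Base → ∞ and exponent → 0: an ∞^0 form.
Take logs: (1/n)·ln(2·n^4) = (ln 2 + 4·ln n)/n → 0.
So the limit is e^0 = 1.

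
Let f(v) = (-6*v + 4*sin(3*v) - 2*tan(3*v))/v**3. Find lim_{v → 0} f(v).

-36

Substitution gives 0/0; apply L'Hôpital's rule 3 times.
After differentiating numerator and denominator 3 times the quotient is (-108*cos(3*v) - 324*tan(3*v)^4 - 432*tan(3*v)^2 - 108)/(6); at v = 0 this is -36.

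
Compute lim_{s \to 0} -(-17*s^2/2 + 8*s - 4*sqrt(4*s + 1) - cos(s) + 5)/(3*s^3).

Substitution gives 0/0 (the numerator vanishes to order 3).
Expand each term to order s^3: the coefficient of s^3 in -4·√(1 + 4s) is -16 and in −cos(s) is 0.
Lower-order terms cancel with the polynomial part, so the numerator is (-16)·s^3 + o(s^3), and the limit is (-16)/(-3) = 16/3.

16/3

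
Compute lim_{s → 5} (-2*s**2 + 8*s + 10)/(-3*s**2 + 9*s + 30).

At s = 5 both the top and bottom vanish — a removable singularity. Factoring out (s - 5) from each leaves (-2*s - 2)/(-3*s - 6), which at s = 5 equals 4/7.

4/7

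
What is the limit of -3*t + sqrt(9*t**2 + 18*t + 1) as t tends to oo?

An ∞ − ∞ form. Rationalising with the conjugate, the difference becomes (18t + 1) / (√(9*t^2 + 18*t + 1) + 3t).
For large t the denominator behaves like 2·3t, so the quotient tends to 18/6 = 3.

3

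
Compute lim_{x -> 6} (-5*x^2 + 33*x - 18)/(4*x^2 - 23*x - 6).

Direct substitution gives 0/0, so factor. Both numerator and denominator have (x - 6) as a factor.
After cancelling, the expression reduces to (3 - 5*x)/(4*x + 1).
Substituting x = 6 gives -27/25.

-27/25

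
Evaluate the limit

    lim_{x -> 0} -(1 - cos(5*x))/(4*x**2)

-25/8

Substitution gives 0/0.
Use (1 − cos u)/u² → 1/2 with u = 5x: the limit is 5²/(2·(-4)) = -25/8.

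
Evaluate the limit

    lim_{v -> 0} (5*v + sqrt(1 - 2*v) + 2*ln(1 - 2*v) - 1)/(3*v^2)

-3/2

Substitution gives 0/0 (the numerator vanishes to order 2).
Expand each term to order v^2: the coefficient of v^2 in 2·ln(1 - 2v) is -4 and in √(1 - 2v) is -1/2.
Lower-order terms cancel with the polynomial part, so the numerator is (-9/2)·v^2 + o(v^2), and the limit is (-9/2)/(3) = -3/2.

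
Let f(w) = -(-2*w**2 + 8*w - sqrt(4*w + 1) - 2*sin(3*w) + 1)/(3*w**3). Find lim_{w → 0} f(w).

Substitution gives 0/0; apply L'Hôpital's rule 3 times.
After differentiating numerator and denominator 3 times the quotient is (54*cos(3*w) - 24/(4*w + 1)^(5/2))/(-18); at w = 0 this is -5/3.

-5/3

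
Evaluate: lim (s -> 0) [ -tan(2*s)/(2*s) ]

Substitution gives 0/0.
Since tan(u)/u → 1 as u → 0, tan(2s)/(2s) → 1 and the limit is 2/(-2) = -1.

-1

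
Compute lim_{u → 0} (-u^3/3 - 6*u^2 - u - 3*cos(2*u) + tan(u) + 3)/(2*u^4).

Substitution gives 0/0; apply L'Hôpital's rule 4 times.
After differentiating numerator and denominator 4 times the quotient is (-48*cos(2*u) + 24*tan(u)^5 + 40*tan(u)^3 + 16*tan(u))/(48); at u = 0 this is -1.

-1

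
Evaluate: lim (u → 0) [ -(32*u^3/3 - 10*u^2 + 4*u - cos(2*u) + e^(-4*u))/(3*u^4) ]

-10/3

Substitution gives 0/0 (the numerator vanishes to order 4).
Expand each term to order u^4: the coefficient of u^4 in e^(-4u) is 32/3 and in −cos(2u) is -2/3.
Lower-order terms cancel with the polynomial part, so the numerator is (10)·u^4 + o(u^4), and the limit is (10)/(-3) = -10/3.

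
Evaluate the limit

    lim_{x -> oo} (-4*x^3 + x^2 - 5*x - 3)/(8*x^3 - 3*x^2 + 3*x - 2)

Numerator and denominator both have degree 3.
Dividing every term by x^3, all lower-order terms vanish and the limit is the ratio of leading coefficients, -4/(8) = -1/2.

-1/2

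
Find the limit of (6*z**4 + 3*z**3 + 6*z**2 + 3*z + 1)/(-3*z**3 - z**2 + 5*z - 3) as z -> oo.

The numerator has higher degree (4 > 3); the quotient behaves like (6/(-3))·z^1 for large |z|.
As z → +∞ this diverges to -∞.

-∞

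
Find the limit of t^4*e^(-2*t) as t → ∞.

0

Write as t^4/e^{2t}, an ∞/∞ form.
Exponential growth dominates any polynomial, so repeated L'Hôpital (or the standard result) gives 0.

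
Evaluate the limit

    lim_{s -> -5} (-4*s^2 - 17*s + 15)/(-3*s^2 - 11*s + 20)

23/19

Since s = -5 makes numerator and denominator zero, (s + 5) divides both.
Cancelling it gives (3 - 4*s)/(4 - 3*s); now plug in s = -5 to get 23/19.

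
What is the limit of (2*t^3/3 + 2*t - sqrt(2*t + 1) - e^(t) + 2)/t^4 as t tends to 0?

Substitution gives 0/0 (the numerator vanishes to order 4).
Expand each term to order t^4: the coefficient of t^4 in −√(1 + 2t) is 5/8 and in −e^(t) is -1/24.
Lower-order terms cancel with the polynomial part, so the numerator is (7/12)·t^4 + o(t^4), and the limit is (7/12)/(1) = 7/12.

7/12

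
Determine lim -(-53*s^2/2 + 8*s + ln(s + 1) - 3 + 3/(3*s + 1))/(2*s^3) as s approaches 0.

121/3

Substitution gives 0/0 (the numerator vanishes to order 3).
Expand each term to order s^3: the coefficient of s^3 in ln(1 + s) is 1/3 and in 3·1/(1 + 3s) is -81.
Lower-order terms cancel with the polynomial part, so the numerator is (-242/3)·s^3 + o(s^3), and the limit is (-242/3)/(-2) = 121/3.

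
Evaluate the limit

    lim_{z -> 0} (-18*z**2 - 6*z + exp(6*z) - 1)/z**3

36

Direct substitution gives 0/0.
Apply L'Hôpital: lim (-36*z + 6*e^(6*z) - 6)/(3*z^2), still 0/0.
Apply L'Hôpital: lim (36*e^(6*z) - 36)/(6*z), still 0/0.
After 3 applications of L'Hôpital's rule the quotient is (216*e^(6*z))/(6); substituting z = 0 gives 36.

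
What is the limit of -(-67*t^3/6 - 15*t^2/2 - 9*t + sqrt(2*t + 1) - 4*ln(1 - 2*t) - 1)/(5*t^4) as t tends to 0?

Substitution gives 0/0; apply L'Hôpital's rule 4 times.
After differentiating numerator and denominator 4 times the quotient is (-15/(2*t + 1)^(7/2) + 384/(2*t - 1)^4)/(-120); at t = 0 this is -123/40.

-123/40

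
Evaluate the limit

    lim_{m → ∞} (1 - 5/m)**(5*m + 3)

e^(-25)

Write it as [(1 - 5/m)^m]^(5) · (1 - 5/m)^(3). The bracketed term tends to e^(-5) and the second factor to 1, so the limit is e^(-25).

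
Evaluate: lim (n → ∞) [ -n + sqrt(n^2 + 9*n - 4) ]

An ∞ − ∞ form. Rationalising with the conjugate, the difference becomes (9n - 4) / (√(n^2 + 9*n - 4) + n).
For large n the denominator behaves like 2·n, so the quotient tends to 9/2 = 9/2.

9/2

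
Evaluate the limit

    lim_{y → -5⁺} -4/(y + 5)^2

-∞

As y → -5⁺, (y + 5) → 0⁺, so (y + 5)^2 → 0⁺ and -4/(y + 5)^2 → -∞.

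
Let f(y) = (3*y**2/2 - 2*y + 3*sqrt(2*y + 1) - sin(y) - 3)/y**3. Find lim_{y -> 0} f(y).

Substitution gives 0/0; apply L'Hôpital's rule 3 times.
After differentiating numerator and denominator 3 times the quotient is (cos(y) + 9/(2*y + 1)^(5/2))/(6); at y = 0 this is 5/3.

5/3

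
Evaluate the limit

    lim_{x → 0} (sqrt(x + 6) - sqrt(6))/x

Substitution gives 0/0. Multiply numerator and denominator by the conjugate √(6 + x) + √6.
The numerator becomes (6 + x) − 6 = x, so the expression simplifies to 1/(√(6 + x) + √6).
Letting x → 0 gives 1/(2√6) = √(6)/12.

√(6)/12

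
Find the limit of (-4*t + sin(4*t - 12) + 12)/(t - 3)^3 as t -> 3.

Direct substitution gives 0/0.
Apply L'Hôpital: lim (4*cos(4*t - 12) - 4)/(3*(t - 3)^2), still 0/0.
Apply L'Hôpital: lim (-16*sin(4*t - 12))/(6*t - 18), still 0/0.
After 3 applications of L'Hôpital's rule the quotient is (-64*cos(4*t - 12))/(6); substituting t = 3 gives -32/3.

-32/3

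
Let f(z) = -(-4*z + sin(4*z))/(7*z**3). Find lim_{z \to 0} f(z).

32/21

Direct substitution gives 0/0.
Apply L'Hôpital: lim (4*cos(4*z) - 4)/(-21*z^2), still 0/0.
Apply L'Hôpital: lim (-16*sin(4*z))/(-42*z), still 0/0.
After 3 applications of L'Hôpital's rule the quotient is (-64*cos(4*z))/(-42); substituting z = 0 gives 32/21.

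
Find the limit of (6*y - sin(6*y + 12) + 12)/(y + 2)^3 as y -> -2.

Direct substitution gives 0/0.
Apply L'Hôpital: lim (6 - 6*cos(6*y + 12))/(3*(y + 2)^2), still 0/0.
Apply L'Hôpital: lim (36*sin(6*y + 12))/(6*y + 12), still 0/0.
After 3 applications of L'Hôpital's rule the quotient is (216*cos(6*y + 12))/(6); substituting y = -2 gives 36.

36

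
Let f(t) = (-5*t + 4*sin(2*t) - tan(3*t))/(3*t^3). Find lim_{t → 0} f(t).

-43/9

Substitution gives 0/0 (the numerator vanishes to order 3).
Expand each term to order t^3: the coefficient of t^3 in −tan(3t) is -9 and in 4·sin(2t) is -16/3.
Lower-order terms cancel with the polynomial part, so the numerator is (-43/3)·t^3 + o(t^3), and the limit is (-43/3)/(3) = -43/9.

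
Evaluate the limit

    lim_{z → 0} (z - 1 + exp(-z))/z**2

Direct substitution gives 0/0.
Apply L'Hôpital: lim (1 - e^(-z))/(2*z), still 0/0.
After 2 applications of L'Hôpital's rule the quotient is (e^(-z))/(2); substituting z = 0 gives 1/2.

1/2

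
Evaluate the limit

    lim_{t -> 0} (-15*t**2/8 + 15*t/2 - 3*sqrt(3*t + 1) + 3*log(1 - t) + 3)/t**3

-97/16

Substitution gives 0/0; apply L'Hôpital's rule 3 times.
After differentiating numerator and denominator 3 times the quotient is (-243/(8*(3*t + 1)^(5/2)) + 6/(t - 1)^3)/(6); at t = 0 this is -97/16.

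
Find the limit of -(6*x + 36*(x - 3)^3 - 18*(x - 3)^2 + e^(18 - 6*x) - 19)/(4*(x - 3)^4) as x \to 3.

-27/2

Direct substitution gives 0/0.
Apply L'Hôpital: lim (-36*x + 108*(x - 3)^2 - 6*e^(18 - 6*x) + 114)/(-16*(x - 3)^3), still 0/0.
Apply L'Hôpital: lim (216*x + 36*e^(18 - 6*x) - 684)/(-48*(x - 3)^2), still 0/0.
Apply L'Hôpital: lim (216 - 216*e^(18 - 6*x))/(288 - 96*x), still 0/0.
After 4 applications of L'Hôpital's rule the quotient is (1296*e^(18 - 6*x))/(-96); substituting x = 3 gives -27/2.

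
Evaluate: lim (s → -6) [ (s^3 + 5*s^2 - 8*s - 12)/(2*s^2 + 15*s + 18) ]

-40/9

Since s = -6 makes numerator and denominator zero, (s + 6) divides both.
Cancelling it gives (s^2 - s - 2)/(2*s + 3); now plug in s = -6 to get -40/9.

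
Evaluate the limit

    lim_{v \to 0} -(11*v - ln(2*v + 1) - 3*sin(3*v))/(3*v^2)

-2/3

Substitution gives 0/0; apply L'Hôpital's rule 2 times.
After differentiating numerator and denominator 2 times the quotient is (27*sin(3*v) + 4/(2*v + 1)^2)/(-6); at v = 0 this is -2/3.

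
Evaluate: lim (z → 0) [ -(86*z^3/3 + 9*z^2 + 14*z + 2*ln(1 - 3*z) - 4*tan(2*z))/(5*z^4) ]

81/10

Substitution gives 0/0 (the numerator vanishes to order 4).
Expand each term to order z^4: the coefficient of z^4 in -4·tan(2z) is 0 and in 2·ln(1 - 3z) is -81/2.
Lower-order terms cancel with the polynomial part, so the numerator is (-81/2)·z^4 + o(z^4), and the limit is (-81/2)/(-5) = 81/10.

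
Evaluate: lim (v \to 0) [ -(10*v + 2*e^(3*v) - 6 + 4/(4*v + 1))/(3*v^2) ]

Substitution gives 0/0; apply L'Hôpital's rule 2 times.
After differentiating numerator and denominator 2 times the quotient is (18*e^(3*v) + 128/(4*v + 1)^3)/(-6); at v = 0 this is -73/3.

-73/3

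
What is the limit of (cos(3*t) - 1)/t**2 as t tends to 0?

-9/2

Direct substitution gives 0/0.
Apply L'Hôpital: lim (-3*sin(3*t))/(2*t), still 0/0.
After 2 applications of L'Hôpital's rule the quotient is (-9*cos(3*t))/(2); substituting t = 0 gives -9/2.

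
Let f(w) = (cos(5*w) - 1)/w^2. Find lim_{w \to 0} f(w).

-25/2

Direct substitution gives 0/0.
Apply L'Hôpital: lim (-5*sin(5*w))/(2*w), still 0/0.
After 2 applications of L'Hôpital's rule the quotient is (-25*cos(5*w))/(2); substituting w = 0 gives -25/2.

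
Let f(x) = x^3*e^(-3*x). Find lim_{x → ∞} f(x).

Write as x^3/e^{3x}, an ∞/∞ form.
Exponential growth dominates any polynomial, so repeated L'Hôpital (or the standard result) gives 0.

0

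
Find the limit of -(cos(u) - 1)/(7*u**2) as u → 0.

1/14

Direct substitution gives 0/0.
Apply L'Hôpital: lim (-sin(u))/(-14*u), still 0/0.
After 2 applications of L'Hôpital's rule the quotient is (-cos(u))/(-14); substituting u = 0 gives 1/14.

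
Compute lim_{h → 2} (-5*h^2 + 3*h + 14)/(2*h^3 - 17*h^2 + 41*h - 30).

17/3

Since h = 2 makes numerator and denominator zero, (h - 2) divides both.
Cancelling it gives (-5*h - 7)/(2*h^2 - 13*h + 15); now plug in h = 2 to get 17/3.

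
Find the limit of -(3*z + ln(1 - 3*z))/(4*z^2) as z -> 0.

Direct substitution gives 0/0.
Apply L'Hôpital: lim (3 - 3/(1 - 3*z))/(-8*z), still 0/0.
After 2 applications of L'Hôpital's rule the quotient is (-9/(1 - 3*z)^2)/(-8); substituting z = 0 gives 9/8.

9/8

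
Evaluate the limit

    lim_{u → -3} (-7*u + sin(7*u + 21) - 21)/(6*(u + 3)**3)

-343/36

Direct substitution gives 0/0.
Apply L'Hôpital: lim (7*cos(7*u + 21) - 7)/(18*(u + 3)^2), still 0/0.
Apply L'Hôpital: lim (-49*sin(7*u + 21))/(36*u + 108), still 0/0.
After 3 applications of L'Hôpital's rule the quotient is (-343*cos(7*u + 21))/(36); substituting u = -3 gives -343/36.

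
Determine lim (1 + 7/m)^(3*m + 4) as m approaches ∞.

Write it as [(1 + 7/m)^m]^(3) · (1 + 7/m)^(4). The bracketed term tends to e^(7) and the second factor to 1, so the limit is e^(21).

e^(21)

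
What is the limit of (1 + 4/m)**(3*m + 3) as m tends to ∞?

e^(12)

Let L be the limit and take ln: ln L = lim (3m + 3)·ln(1 + 4/m) = lim (3m + 3)·(4/m + O(1/m²)) = 12.
Hence L = e^(12).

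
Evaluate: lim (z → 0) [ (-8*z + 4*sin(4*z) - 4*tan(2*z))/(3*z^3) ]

-160/9

Substitution gives 0/0; apply L'Hôpital's rule 3 times.
After differentiating numerator and denominator 3 times the quotient is (-256*cos(4*z) - 192*tan(2*z)^4 - 256*tan(2*z)^2 - 64)/(18); at z = 0 this is -160/9.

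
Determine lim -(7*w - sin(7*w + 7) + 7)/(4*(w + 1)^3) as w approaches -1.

Direct substitution gives 0/0.
Apply L'Hôpital: lim (7 - 7*cos(7*w + 7))/(-12*(w + 1)^2), still 0/0.
Apply L'Hôpital: lim (49*sin(7*w + 7))/(-24*w - 24), still 0/0.
After 3 applications of L'Hôpital's rule the quotient is (343*cos(7*w + 7))/(-24); substituting w = -1 gives -343/24.

-343/24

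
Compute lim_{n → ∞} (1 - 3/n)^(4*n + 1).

e^(-12)

Write it as [(1 - 3/n)^n]^(4) · (1 - 3/n)^(1). The bracketed term tends to e^(-3) and the second factor to 1, so the limit is e^(-12).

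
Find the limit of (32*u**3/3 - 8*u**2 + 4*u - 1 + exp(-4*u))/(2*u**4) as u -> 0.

Direct substitution gives 0/0.
Apply L'Hôpital: lim (32*u^2 - 16*u + 4 - 4*e^(-4*u))/(8*u^3), still 0/0.
Apply L'Hôpital: lim (64*u - 16 + 16*e^(-4*u))/(24*u^2), still 0/0.
Apply L'Hôpital: lim (64 - 64*e^(-4*u))/(48*u), still 0/0.
After 4 applications of L'Hôpital's rule the quotient is (256*e^(-4*u))/(48); substituting u = 0 gives 16/3.

16/3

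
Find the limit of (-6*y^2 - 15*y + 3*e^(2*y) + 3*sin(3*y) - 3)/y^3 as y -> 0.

-19/2

Substitution gives 0/0; apply L'Hôpital's rule 3 times.
After differentiating numerator and denominator 3 times the quotient is (24*e^(2*y) - 81*cos(3*y))/(6); at y = 0 this is -19/2.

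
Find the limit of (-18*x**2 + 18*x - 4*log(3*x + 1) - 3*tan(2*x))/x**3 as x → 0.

Substitution gives 0/0 (the numerator vanishes to order 3).
Expand each term to order x^3: the coefficient of x^3 in -4·ln(1 + 3x) is -36 and in -3·tan(2x) is -8.
Lower-order terms cancel with the polynomial part, so the numerator is (-44)·x^3 + o(x^3), and the limit is (-44)/(1) = -44.

-44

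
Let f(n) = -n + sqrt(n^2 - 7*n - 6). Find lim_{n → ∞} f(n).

-7/2

This has the form ∞ − ∞. Multiply and divide by the conjugate √(n^2 - 7*n - 6) + n.
That gives (-7n - 6) / (√(n^2 - 7*n - 6) + n).
Divide numerator and denominator by n: the limit is -7/(2·1) = -7/2.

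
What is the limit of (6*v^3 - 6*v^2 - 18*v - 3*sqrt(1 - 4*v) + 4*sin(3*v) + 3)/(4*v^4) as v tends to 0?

15/2

Substitution gives 0/0; apply L'Hôpital's rule 4 times.
After differentiating numerator and denominator 4 times the quotient is (324*sin(3*v) + 720/(1 - 4*v)^(7/2))/(96); at v = 0 this is 15/2.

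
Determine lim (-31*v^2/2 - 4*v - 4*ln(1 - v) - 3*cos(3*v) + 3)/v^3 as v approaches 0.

4/3

Substitution gives 0/0 (the numerator vanishes to order 3).
Expand each term to order v^3: the coefficient of v^3 in -4·ln(1 - v) is 4/3 and in -3·cos(3v) is 0.
Lower-order terms cancel with the polynomial part, so the numerator is (4/3)·v^3 + o(v^3), and the limit is (4/3)/(1) = 4/3.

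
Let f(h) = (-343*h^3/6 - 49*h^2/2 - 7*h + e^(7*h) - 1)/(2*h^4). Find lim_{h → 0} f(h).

2401/48

Direct substitution gives 0/0.
Apply L'Hôpital: lim (-343*h^2/2 - 49*h + 7*e^(7*h) - 7)/(8*h^3), still 0/0.
Apply L'Hôpital: lim (-343*h + 49*e^(7*h) - 49)/(24*h^2), still 0/0.
Apply L'Hôpital: lim (343*e^(7*h) - 343)/(48*h), still 0/0.
After 4 applications of L'Hôpital's rule the quotient is (2401*e^(7*h))/(48); substituting h = 0 gives 2401/48.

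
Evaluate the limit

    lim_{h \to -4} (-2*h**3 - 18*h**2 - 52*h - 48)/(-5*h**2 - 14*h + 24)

-2/13

Since h = -4 makes numerator and denominator zero, (h + 4) divides both.
Cancelling it gives (-2*h^2 - 10*h - 12)/(6 - 5*h); now plug in h = -4 to get -2/13.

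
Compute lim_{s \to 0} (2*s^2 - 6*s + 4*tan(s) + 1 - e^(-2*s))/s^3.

Substitution gives 0/0; apply L'Hôpital's rule 3 times.
After differentiating numerator and denominator 3 times the quotient is (24*tan(s)^2/cos(s)^2 + 8/cos(s)^2 + 8*e^(-2*s))/(6); at s = 0 this is 8/3.

8/3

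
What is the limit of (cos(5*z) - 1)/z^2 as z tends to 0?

-25/2

Direct substitution gives 0/0.
Apply L'Hôpital: lim (-5*sin(5*z))/(2*z), still 0/0.
After 2 applications of L'Hôpital's rule the quotient is (-25*cos(5*z))/(2); substituting z = 0 gives -25/2.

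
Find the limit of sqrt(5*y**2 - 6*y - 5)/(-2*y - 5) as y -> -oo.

For large |y|, √(5*y^2 - 6*y - 5) ≈ √5·|y| and the denominator ≈ -2y.
Since y → −∞, |y| = −y, giving −√5/(-2) = √(5)/2.

√(5)/2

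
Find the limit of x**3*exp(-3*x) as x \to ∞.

Write as x^3/e^{3x}, an ∞/∞ form.
Exponential growth dominates any polynomial, so repeated L'Hôpital (or the standard result) gives 0.

0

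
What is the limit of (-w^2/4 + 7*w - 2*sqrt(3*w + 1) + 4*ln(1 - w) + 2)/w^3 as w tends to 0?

-113/24

Substitution gives 0/0; apply L'Hôpital's rule 3 times.
After differentiating numerator and denominator 3 times the quotient is (-81/(4*(3*w + 1)^(5/2)) + 8/(w - 1)^3)/(6); at w = 0 this is -113/24.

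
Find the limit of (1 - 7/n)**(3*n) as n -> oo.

Let L be the limit and take ln: ln L = lim (3n)·ln(1 - 7/n) = lim (3n)·(-7/n + O(1/n²)) = -21.
Hence L = e^(-21).

e^(-21)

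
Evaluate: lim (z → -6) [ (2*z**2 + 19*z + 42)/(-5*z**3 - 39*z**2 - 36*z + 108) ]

At z = -6 both the top and bottom vanish — a removable singularity. Factoring out (z + 6) from each leaves (2*z + 7)/(-5*z^2 - 9*z + 18), which at z = -6 equals 5/108.

5/108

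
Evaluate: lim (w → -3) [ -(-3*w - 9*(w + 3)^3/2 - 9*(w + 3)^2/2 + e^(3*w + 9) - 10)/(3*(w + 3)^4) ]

Direct substitution gives 0/0.
Apply L'Hôpital: lim (-9*w - 27*(w + 3)^2/2 + 3*e^(3*w + 9) - 30)/(-12*(w + 3)^3), still 0/0.
Apply L'Hôpital: lim (-27*w + 9*e^(3*w + 9) - 90)/(-36*(w + 3)^2), still 0/0.
Apply L'Hôpital: lim (27*e^(3*w + 9) - 27)/(-72*w - 216), still 0/0.
After 4 applications of L'Hôpital's rule the quotient is (81*e^(3*w + 9))/(-72); substituting w = -3 gives -9/8.

-9/8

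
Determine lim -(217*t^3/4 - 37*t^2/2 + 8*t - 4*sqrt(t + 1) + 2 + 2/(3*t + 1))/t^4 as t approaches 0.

Substitution gives 0/0 (the numerator vanishes to order 4).
Expand each term to order t^4: the coefficient of t^4 in -4·√(1 + t) is 5/32 and in 2·1/(1 + 3t) is 162.
Lower-order terms cancel with the polynomial part, so the numerator is (5189/32)·t^4 + o(t^4), and the limit is (5189/32)/(-1) = -5189/32.

-5189/32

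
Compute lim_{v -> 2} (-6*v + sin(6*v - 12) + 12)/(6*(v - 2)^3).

-6

Direct substitution gives 0/0.
Apply L'Hôpital: lim (6*cos(6*v - 12) - 6)/(18*(v - 2)^2), still 0/0.
Apply L'Hôpital: lim (-36*sin(6*v - 12))/(36*v - 72), still 0/0.
After 3 applications of L'Hôpital's rule the quotient is (-216*cos(6*v - 12))/(36); substituting v = 2 gives -6.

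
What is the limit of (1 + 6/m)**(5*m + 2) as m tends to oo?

e^(30)

Write it as [(1 + 6/m)^m]^(5) · (1 + 6/m)^(2). The bracketed term tends to e^(6) and the second factor to 1, so the limit is e^(30).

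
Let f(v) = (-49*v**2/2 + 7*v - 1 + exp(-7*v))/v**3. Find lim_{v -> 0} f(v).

Direct substitution gives 0/0.
Apply L'Hôpital: lim (-49*v + 7 - 7*e^(-7*v))/(3*v^2), still 0/0.
Apply L'Hôpital: lim (-49 + 49*e^(-7*v))/(6*v), still 0/0.
After 3 applications of L'Hôpital's rule the quotient is (-343*e^(-7*v))/(6); substituting v = 0 gives -343/6.

-343/6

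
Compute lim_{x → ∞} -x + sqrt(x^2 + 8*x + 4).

4

This has the form ∞ − ∞. Multiply and divide by the conjugate √(x^2 + 8*x + 4) + x.
That gives (8x + 4) / (√(x^2 + 8*x + 4) + x).
Divide numerator and denominator by x: the limit is 8/(2·1) = 4.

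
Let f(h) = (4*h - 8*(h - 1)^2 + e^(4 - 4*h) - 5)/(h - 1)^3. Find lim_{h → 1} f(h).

-32/3

Direct substitution gives 0/0.
Apply L'Hôpital: lim (-16*h - 4*e^(4 - 4*h) + 20)/(3*(h - 1)^2), still 0/0.
Apply L'Hôpital: lim (16*e^(4 - 4*h) - 16)/(6*h - 6), still 0/0.
After 3 applications of L'Hôpital's rule the quotient is (-64*e^(4 - 4*h))/(6); substituting h = 1 gives -32/3.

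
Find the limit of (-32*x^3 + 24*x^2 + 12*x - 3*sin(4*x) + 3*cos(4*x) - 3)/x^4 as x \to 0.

Substitution gives 0/0 (the numerator vanishes to order 4).
Expand each term to order x^4: the coefficient of x^4 in -3·sin(4x) is 0 and in 3·cos(4x) is 32.
Lower-order terms cancel with the polynomial part, so the numerator is (32)·x^4 + o(x^4), and the limit is (32)/(1) = 32.

32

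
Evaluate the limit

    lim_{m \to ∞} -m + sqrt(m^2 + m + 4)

1/2

An ∞ − ∞ form. Rationalising with the conjugate, the difference becomes (m + 4) / (√(m^2 + m + 4) + m).
For large m the denominator behaves like 2·m, so the quotient tends to 1/2 = 1/2.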